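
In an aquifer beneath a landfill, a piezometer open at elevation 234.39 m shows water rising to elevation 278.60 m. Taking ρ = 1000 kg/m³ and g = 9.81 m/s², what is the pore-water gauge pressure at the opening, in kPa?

P ≈ 434 kPa

Pressure head ψ = h − z = 278.60 − 234.39 = 44.21 m.
P = ρgψ = 1000 × 9.81 × 44.21 = 433700 Pa ≈ 434 kPa.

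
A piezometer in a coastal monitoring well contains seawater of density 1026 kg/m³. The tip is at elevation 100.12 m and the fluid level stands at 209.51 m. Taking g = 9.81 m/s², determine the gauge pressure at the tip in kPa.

P ≈ 1100 kPa

Pressure head ψ = h − z = 209.51 − 100.12 = 109.39 m.
P = ρgψ = 1026 × 9.81 × 109.39 = 1101017 Pa ≈ 1100 kPa.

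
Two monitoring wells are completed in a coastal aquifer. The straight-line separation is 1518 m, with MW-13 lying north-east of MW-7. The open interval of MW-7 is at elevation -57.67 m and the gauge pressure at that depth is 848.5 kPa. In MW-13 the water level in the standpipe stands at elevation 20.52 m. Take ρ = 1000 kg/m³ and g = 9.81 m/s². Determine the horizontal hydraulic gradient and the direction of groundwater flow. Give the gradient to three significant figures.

i ≈ 0.00547; groundwater flows toward the north-east

Pressure head at MW-7: ψ = P/(ρg) = 848.5×1000 / (1000 × 9.81) = 86.49 m.
Total head at MW-7: h = z + ψ = -57.67 + 86.49 = 28.82 m.
Total head at MW-13: h = 20.52 m (water level in the piezometer is the total head).
Head difference: h(MW-7) − h(MW-13) = 28.82 − 20.52 = 8.30 m.
Hydraulic gradient: i = |Δh| / L = 8.30 / 1518 = 0.00547.
Flow is from higher to lower head: from MW-7 toward MW-13, i.e. toward the north-east.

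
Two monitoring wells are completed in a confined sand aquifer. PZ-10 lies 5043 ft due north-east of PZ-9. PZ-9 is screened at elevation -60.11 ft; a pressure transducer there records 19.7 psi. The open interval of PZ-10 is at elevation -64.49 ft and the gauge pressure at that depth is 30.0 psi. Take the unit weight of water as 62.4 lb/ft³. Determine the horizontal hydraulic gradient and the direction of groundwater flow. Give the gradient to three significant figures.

Pressure head at PZ-9: ψ = 144·P/γ = 144 × 19.7 / 62.4 = 45.46 ft.
Total head at PZ-9: h = z + ψ = -60.11 + 45.46 = -14.65 ft.
Pressure head at PZ-10: ψ = 144·P/γ = 144 × 30.0 / 62.4 = 69.23 ft.
Total head at PZ-10: h = z + ψ = -64.49 + 69.23 = 4.74 ft.
Head difference: h(PZ-9) − h(PZ-10) = -14.65 − 4.74 = -19.39 ft.
Hydraulic gradient: i = |Δh| / L = 19.39 / 5043 = 0.00384.
Flow is from higher to lower head: from PZ-10 toward PZ-9, i.e. toward the south-west.

i ≈ 0.00384; groundwater flows toward the south-west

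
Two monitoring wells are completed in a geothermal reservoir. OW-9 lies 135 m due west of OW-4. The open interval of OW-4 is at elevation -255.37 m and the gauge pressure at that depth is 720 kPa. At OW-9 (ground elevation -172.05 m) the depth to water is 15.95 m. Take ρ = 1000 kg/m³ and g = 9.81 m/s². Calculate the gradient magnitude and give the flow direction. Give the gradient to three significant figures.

Pressure head at OW-4: ψ = P/(ρg) = 720×1000 / (1000 × 9.81) = 73.39 m.
Total head at OW-4: h = z + ψ = -255.37 + 73.39 = -181.98 m.
Total head at OW-9: h = -172.05 − 15.95 = -188.00 m.
Head difference: h(OW-4) − h(OW-9) = -181.98 − (-188.00) = 6.02 m.
Hydraulic gradient: i = |Δh| / L = 6.02 / 135 = 0.0446.
Flow is from higher to lower head: from OW-4 toward OW-9, i.e. toward the west.

i ≈ 0.0446; groundwater flows toward the west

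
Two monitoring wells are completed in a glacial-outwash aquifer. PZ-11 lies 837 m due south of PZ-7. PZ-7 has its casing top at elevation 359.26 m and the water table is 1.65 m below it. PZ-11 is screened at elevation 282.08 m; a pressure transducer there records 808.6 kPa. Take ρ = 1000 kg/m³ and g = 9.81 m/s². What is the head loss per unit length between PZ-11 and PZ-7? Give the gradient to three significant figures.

Total head at PZ-7: h = 359.26 − 1.65 = 357.61 m.
Pressure head at PZ-11: ψ = P/(ρg) = 808.6×1000 / (1000 × 9.81) = 82.43 m.
Total head at PZ-11: h = z + ψ = 282.08 + 82.43 = 364.51 m.
Head difference: h(PZ-7) − h(PZ-11) = 357.61 − 364.51 = -6.90 m.
Hydraulic gradient: i = |Δh| / L = 6.90 / 837 = 0.00824.

i ≈ 0.00824 m/m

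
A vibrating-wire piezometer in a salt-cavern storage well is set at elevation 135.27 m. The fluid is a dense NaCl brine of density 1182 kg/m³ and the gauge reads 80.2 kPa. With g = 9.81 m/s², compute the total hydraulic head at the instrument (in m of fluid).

ψ = P/(ρg) = 80.2×1000 / (1182 × 9.81) = 6.92 m.
h = z + ψ = 135.27 + 6.92 = 142.19 m.

h ≈ 142.19 m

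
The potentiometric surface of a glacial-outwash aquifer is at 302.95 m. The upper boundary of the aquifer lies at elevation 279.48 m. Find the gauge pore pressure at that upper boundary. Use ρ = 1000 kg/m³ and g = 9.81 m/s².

P ≈ 230 kPa

Pressure head at the aquifer top: ψ = h − z = 302.95 − 279.48 = 23.47 m.
P = ρgψ = 1000 × 9.81 × 23.47 = 230241 Pa ≈ 230 kPa.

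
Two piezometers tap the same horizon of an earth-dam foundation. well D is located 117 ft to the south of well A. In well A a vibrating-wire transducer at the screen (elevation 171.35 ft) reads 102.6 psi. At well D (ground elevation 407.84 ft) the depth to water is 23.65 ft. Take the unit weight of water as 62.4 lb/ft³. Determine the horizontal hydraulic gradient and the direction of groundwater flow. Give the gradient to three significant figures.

Pressure head at well A: ψ = 144·P/γ = 144 × 102.6 / 62.4 = 236.77 ft.
Total head at well A: h = z + ψ = 171.35 + 236.77 = 408.12 ft.
Total head at well D: h = 407.84 − 23.65 = 384.19 ft.
Head difference: h(well A) − h(well D) = 408.12 − 384.19 = 23.93 ft.
Hydraulic gradient: i = |Δh| / L = 23.93 / 117 = 0.205.
Flow is from higher to lower head: from well A toward well D, i.e. toward the south.

i ≈ 0.205; groundwater flows toward the south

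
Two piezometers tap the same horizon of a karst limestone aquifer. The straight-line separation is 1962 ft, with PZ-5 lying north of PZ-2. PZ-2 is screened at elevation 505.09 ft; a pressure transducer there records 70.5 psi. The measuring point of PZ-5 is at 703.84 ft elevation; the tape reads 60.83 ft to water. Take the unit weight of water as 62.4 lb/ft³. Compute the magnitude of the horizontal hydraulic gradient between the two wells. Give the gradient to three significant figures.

i ≈ 0.0126

Pressure head at PZ-2: ψ = 144·P/γ = 144 × 70.5 / 62.4 = 162.69 ft.
Total head at PZ-2: h = z + ψ = 505.09 + 162.69 = 667.78 ft.
Total head at PZ-5: h = 703.84 − 60.83 = 643.01 ft.
Head difference: h(PZ-2) − h(PZ-5) = 667.78 − 643.01 = 24.77 ft.
Hydraulic gradient: i = |Δh| / L = 24.77 / 1962 = 0.0126.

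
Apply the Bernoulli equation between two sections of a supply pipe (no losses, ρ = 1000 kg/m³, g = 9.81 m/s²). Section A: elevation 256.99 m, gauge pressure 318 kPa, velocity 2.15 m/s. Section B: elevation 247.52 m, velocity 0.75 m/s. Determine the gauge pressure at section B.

Pressure head at A: ψ₁ = P₁/(ρg) = 318×1000 / (1000 × 9.81) = 32.42 m.
Velocity heads: v₁²/2g = 2.15²/19.62 = 0.236 m; v₂²/2g = 0.75²/19.62 = 0.029 m.
Total head H = z₁ + ψ₁ + v₁²/2g = 256.99 + 32.42 + 0.236 = 289.65 m.
ψ₂ = H − z₂ − v₂²/2g = 289.65 − 247.52 − 0.029 = 42.10 m.
P₂ = ρgψ₂ = 1000 × 9.81 × 42.10 ≈ 413 kPa.

P₂ ≈ 413 kPa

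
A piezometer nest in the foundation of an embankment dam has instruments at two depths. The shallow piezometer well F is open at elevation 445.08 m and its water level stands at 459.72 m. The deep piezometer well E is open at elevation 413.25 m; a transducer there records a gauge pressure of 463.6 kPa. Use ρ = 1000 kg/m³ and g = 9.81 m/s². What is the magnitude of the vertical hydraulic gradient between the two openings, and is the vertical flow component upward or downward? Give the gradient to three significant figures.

|i_v| ≈ 0.0248; vertical flow is upward

Total head at well F: h = 459.72 m (water level in the standpipe).
Pressure head at well E: ψ = P/(ρg) = 463.6×1000 / (1000 × 9.81) = 47.26 m.
Total head at well E: h = z + ψ = 413.25 + 47.26 = 460.51 m.
Δh = h(well F) − h(well E) = 459.72 − 460.51 = -0.79 m.
Vertical separation Δz = 445.08 − 413.25 = 31.83 m.
|i_v| = |Δh| / Δz = 0.79 / 31.83 = 0.0248.
Head is higher in the deep piezometer, so vertical flow is upward (discharge condition).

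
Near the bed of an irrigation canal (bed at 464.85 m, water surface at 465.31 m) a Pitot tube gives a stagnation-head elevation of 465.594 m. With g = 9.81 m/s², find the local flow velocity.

Near the bed, under hydrostatic conditions, the piezometric head (z + ψ) equals the free-surface elevation, 465.31 m.
Velocity head = total − piezometric = 465.594 − 465.31 = 0.284 m.
v = √(2g·h_v) = √(2 × 9.81 × 0.284) = 2.36 m/s.

v ≈ 2.36 m/s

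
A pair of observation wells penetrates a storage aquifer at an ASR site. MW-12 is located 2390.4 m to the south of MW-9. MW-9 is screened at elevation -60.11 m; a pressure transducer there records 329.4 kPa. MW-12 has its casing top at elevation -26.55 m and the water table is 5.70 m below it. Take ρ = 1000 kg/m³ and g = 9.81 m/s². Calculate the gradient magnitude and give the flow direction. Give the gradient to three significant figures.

Pressure head at MW-9: ψ = P/(ρg) = 329.4×1000 / (1000 × 9.81) = 33.58 m.
Total head at MW-9: h = z + ψ = -60.11 + 33.58 = -26.53 m.
Total head at MW-12: h = -26.55 − 5.70 = -32.25 m.
Head difference: h(MW-9) − h(MW-12) = -26.53 − (-32.25) = 5.72 m.
Hydraulic gradient: i = |Δh| / L = 5.72 / 2390.4 = 0.00239.
Flow is from higher to lower head: from MW-9 toward MW-12, i.e. toward the south.

i ≈ 0.00239; groundwater flows toward the south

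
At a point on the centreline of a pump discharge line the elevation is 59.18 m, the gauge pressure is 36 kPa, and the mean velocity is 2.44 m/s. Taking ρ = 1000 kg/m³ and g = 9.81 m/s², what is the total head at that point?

h ≈ 63.15 m

Pressure head ψ = P/(ρg) = 36×1000 / (1000 × 9.81) = 3.67 m.
Velocity head = v²/(2g) = 2.44² / (2 × 9.81) = 0.303 m.
h = z + ψ + v²/(2g) = 59.18 + 3.67 + 0.303 = 63.15 m.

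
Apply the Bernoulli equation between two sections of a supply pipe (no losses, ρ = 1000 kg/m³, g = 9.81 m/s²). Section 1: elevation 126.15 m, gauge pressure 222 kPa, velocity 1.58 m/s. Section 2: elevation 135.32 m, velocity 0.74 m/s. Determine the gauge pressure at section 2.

P₂ ≈ 133 kPa

Pressure head at 1: ψ₁ = P₁/(ρg) = 222×1000 / (1000 × 9.81) = 22.63 m.
Velocity heads: v₁²/2g = 1.58²/19.62 = 0.127 m; v₂²/2g = 0.74²/19.62 = 0.028 m.
Total head H = z₁ + ψ₁ + v₁²/2g = 126.15 + 22.63 + 0.127 = 148.91 m.
ψ₂ = H − z₂ − v₂²/2g = 148.91 − 135.32 − 0.028 = 13.56 m.
P₂ = ρgψ₂ = 1000 × 9.81 × 13.56 ≈ 133 kPa.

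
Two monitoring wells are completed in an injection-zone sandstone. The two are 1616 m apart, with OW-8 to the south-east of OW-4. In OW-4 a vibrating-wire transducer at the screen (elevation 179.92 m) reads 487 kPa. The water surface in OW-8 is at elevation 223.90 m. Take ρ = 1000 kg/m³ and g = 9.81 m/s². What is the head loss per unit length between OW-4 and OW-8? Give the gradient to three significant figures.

i ≈ 0.00350 m/m

Pressure head at OW-4: ψ = P/(ρg) = 487×1000 / (1000 × 9.81) = 49.64 m.
Total head at OW-4: h = z + ψ = 179.92 + 49.64 = 229.56 m.
Total head at OW-8: h = 223.90 m (water level in the piezometer is the total head).
Head difference: h(OW-4) − h(OW-8) = 229.56 − 223.90 = 5.66 m.
Hydraulic gradient: i = |Δh| / L = 5.66 / 1616 = 0.00350.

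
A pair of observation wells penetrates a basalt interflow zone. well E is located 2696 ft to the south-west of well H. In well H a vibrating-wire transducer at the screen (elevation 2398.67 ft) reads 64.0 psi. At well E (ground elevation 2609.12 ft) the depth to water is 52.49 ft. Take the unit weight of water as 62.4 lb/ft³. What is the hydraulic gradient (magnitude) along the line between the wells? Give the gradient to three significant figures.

Pressure head at well H: ψ = 144·P/γ = 144 × 64.0 / 62.4 = 147.69 ft.
Total head at well H: h = z + ψ = 2398.67 + 147.69 = 2546.36 ft.
Total head at well E: h = 2609.12 − 52.49 = 2556.63 ft.
Head difference: h(well H) − h(well E) = 2546.36 − 2556.63 = -10.27 ft.
Hydraulic gradient: i = |Δh| / L = 10.27 / 2696 = 0.00381.

i ≈ 0.00381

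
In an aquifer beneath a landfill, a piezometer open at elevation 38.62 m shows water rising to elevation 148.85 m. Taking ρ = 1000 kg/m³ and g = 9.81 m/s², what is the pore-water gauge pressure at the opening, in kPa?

Pressure head ψ = h − z = 148.85 − 38.62 = 110.23 m.
P = ρgψ = 1000 × 9.81 × 110.23 = 1081356 Pa ≈ 1080 kPa.

P ≈ 1080 kPa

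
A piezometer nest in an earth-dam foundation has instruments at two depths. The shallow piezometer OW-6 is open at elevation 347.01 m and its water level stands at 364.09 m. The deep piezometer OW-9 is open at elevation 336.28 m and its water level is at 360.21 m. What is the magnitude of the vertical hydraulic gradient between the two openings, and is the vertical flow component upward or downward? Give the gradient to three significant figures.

Total head at OW-6: h = 364.09 m (water level in the standpipe).
Total head at OW-9: h = 360.21 m.
Δh = h(OW-6) − h(OW-9) = 364.09 − 360.21 = 3.88 m.
Vertical separation Δz = 347.01 − 336.28 = 10.73 m.
|i_v| = |Δh| / Δz = 3.88 / 10.73 = 0.362.
Head is higher in the shallow piezometer, so vertical flow is downward (recharge condition).

|i_v| ≈ 0.362; vertical flow is downward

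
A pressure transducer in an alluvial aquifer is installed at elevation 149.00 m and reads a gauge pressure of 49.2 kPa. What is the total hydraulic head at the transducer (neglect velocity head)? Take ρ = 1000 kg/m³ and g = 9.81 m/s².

h ≈ 154.02 m

ψ = P/(ρg) = 49.2×1000 / (1000 × 9.81) = 5.02 m.
h = z + ψ = 149.00 + 5.02 = 154.02 m.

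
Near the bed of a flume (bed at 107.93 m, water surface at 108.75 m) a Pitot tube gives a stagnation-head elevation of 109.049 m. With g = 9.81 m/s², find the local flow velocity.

Near the bed, under hydrostatic conditions, the piezometric head (z + ψ) equals the free-surface elevation, 108.75 m.
Velocity head = total − piezometric = 109.049 − 108.75 = 0.299 m.
v = √(2g·h_v) = √(2 × 9.81 × 0.299) = 2.42 m/s.

v ≈ 2.42 m/s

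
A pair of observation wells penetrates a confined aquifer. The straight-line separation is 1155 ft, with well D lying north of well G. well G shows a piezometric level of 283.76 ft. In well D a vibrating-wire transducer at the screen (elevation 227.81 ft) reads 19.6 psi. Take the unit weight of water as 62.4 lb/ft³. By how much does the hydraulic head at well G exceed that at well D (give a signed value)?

Δh ≈ 10.72 ft

Total head at well G: h = 283.76 ft (water level in the piezometer is the total head).
Pressure head at well D: ψ = 144·P/γ = 144 × 19.6 / 62.4 = 45.23 ft.
Total head at well D: h = z + ψ = 227.81 + 45.23 = 273.04 ft.
Head difference: h(well G) − h(well D) = 283.76 − 273.04 = 10.72 ft.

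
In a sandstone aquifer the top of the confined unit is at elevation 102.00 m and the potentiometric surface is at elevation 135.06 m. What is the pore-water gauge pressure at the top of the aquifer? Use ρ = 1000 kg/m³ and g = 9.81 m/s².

P ≈ 324 kPa

Pressure head at the aquifer top: ψ = h − z = 135.06 − 102.00 = 33.06 m.
P = ρgψ = 1000 × 9.81 × 33.06 = 324319 Pa ≈ 324 kPa.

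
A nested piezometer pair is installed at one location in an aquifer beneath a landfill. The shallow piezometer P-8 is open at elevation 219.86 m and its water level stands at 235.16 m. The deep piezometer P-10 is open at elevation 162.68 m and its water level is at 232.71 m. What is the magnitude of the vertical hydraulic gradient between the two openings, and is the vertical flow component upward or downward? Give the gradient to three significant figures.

|i_v| ≈ 0.0428; vertical flow is downward

Total head at P-8: h = 235.16 m (water level in the standpipe).
Total head at P-10: h = 232.71 m.
Δh = h(P-8) − h(P-10) = 235.16 − 232.71 = 2.45 m.
Vertical separation Δz = 219.86 − 162.68 = 57.18 m.
|i_v| = |Δh| / Δz = 2.45 / 57.18 = 0.0428.
Head is higher in the shallow piezometer, so vertical flow is downward (recharge condition).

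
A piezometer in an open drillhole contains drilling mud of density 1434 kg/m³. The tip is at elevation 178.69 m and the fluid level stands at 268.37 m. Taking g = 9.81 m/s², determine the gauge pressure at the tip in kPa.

P ≈ 1260 kPa

Pressure head ψ = h − z = 268.37 − 178.69 = 89.68 m.
P = ρgψ = 1434 × 9.81 × 89.68 = 1261577 Pa ≈ 1260 kPa.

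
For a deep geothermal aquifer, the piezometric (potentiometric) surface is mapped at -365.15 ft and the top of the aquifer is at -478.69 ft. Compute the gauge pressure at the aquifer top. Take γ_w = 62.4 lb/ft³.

P ≈ 49.2 psi

Pressure head at the aquifer top: ψ = h − z = -365.15 − (-478.69) = 113.54 ft.
P = γψ/144 = 62.4 × 113.54 / 144 = 49.2 psi.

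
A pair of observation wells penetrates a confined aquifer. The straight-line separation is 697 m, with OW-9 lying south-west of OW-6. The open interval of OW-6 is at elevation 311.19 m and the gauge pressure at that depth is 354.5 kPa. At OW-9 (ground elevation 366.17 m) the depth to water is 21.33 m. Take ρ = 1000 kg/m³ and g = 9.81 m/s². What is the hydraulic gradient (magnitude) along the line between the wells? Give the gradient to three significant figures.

i ≈ 0.00357

Pressure head at OW-6: ψ = P/(ρg) = 354.5×1000 / (1000 × 9.81) = 36.14 m.
Total head at OW-6: h = z + ψ = 311.19 + 36.14 = 347.33 m.
Total head at OW-9: h = 366.17 − 21.33 = 344.84 m.
Head difference: h(OW-6) − h(OW-9) = 347.33 − 344.84 = 2.49 m.
Hydraulic gradient: i = |Δh| / L = 2.49 / 697 = 0.00357.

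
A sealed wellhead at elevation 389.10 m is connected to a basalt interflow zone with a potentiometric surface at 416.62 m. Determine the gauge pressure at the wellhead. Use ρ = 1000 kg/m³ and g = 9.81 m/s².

Head above the cap: Δh = 416.62 − 389.10 = 27.52 m.
P = ρgΔh = 1000 × 9.81 × 27.52 = 269971 Pa ≈ 270 kPa.

P ≈ 270 kPa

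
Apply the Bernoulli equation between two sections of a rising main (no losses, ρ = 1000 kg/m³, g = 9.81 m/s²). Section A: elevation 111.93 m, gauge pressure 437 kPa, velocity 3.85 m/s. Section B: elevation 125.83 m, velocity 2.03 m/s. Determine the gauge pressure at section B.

Pressure head at A: ψ₁ = P₁/(ρg) = 437×1000 / (1000 × 9.81) = 44.55 m.
Velocity heads: v₁²/2g = 3.85²/19.62 = 0.755 m; v₂²/2g = 2.03²/19.62 = 0.210 m.
Total head H = z₁ + ψ₁ + v₁²/2g = 111.93 + 44.55 + 0.755 = 157.24 m.
ψ₂ = H − z₂ − v₂²/2g = 157.24 − 125.83 − 0.210 = 31.20 m.
P₂ = ρgψ₂ = 1000 × 9.81 × 31.20 ≈ 306 kPa.

P₂ ≈ 306 kPa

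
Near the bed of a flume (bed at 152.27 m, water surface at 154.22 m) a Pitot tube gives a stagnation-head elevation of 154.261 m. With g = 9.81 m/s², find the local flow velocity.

Near the bed, under hydrostatic conditions, the piezometric head (z + ψ) equals the free-surface elevation, 154.22 m.
Velocity head = total − piezometric = 154.261 − 154.22 = 0.041 m.
v = √(2g·h_v) = √(2 × 9.81 × 0.041) = 0.897 m/s.

v ≈ 0.897 m/s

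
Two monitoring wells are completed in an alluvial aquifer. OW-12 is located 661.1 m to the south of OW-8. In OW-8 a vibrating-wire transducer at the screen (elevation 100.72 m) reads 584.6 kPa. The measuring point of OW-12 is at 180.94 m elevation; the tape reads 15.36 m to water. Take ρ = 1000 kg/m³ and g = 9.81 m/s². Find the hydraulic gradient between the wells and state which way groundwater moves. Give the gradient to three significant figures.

i ≈ 0.00797; groundwater flows toward the north

Pressure head at OW-8: ψ = P/(ρg) = 584.6×1000 / (1000 × 9.81) = 59.59 m.
Total head at OW-8: h = z + ψ = 100.72 + 59.59 = 160.31 m.
Total head at OW-12: h = 180.94 − 15.36 = 165.58 m.
Head difference: h(OW-8) − h(OW-12) = 160.31 − 165.58 = -5.27 m.
Hydraulic gradient: i = |Δh| / L = 5.27 / 661.1 = 0.00797.
Flow is from higher to lower head: from OW-12 toward OW-8, i.e. toward the north.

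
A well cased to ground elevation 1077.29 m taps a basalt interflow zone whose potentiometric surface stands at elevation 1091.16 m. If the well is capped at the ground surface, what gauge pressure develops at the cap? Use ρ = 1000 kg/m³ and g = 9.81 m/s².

P ≈ 136 kPa

Head above the cap: Δh = 1091.16 − 1077.29 = 13.87 m.
P = ρgΔh = 1000 × 9.81 × 13.87 = 136065 Pa ≈ 136 kPa.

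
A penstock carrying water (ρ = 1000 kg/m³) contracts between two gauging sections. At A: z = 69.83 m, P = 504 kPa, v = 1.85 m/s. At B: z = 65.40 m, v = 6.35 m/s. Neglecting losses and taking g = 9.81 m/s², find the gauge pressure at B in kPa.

Pressure head at A: ψ₁ = P₁/(ρg) = 504×1000 / (1000 × 9.81) = 51.38 m.
Velocity heads: v₁²/2g = 1.85²/19.62 = 0.174 m; v₂²/2g = 6.35²/19.62 = 2.055 m.
Total head H = z₁ + ψ₁ + v₁²/2g = 69.83 + 51.38 + 0.174 = 121.38 m.
ψ₂ = H − z₂ − v₂²/2g = 121.38 − 65.40 − 2.055 = 53.92 m.
P₂ = ρgψ₂ = 1000 × 9.81 × 53.92 ≈ 529 kPa.

P₂ ≈ 529 kPa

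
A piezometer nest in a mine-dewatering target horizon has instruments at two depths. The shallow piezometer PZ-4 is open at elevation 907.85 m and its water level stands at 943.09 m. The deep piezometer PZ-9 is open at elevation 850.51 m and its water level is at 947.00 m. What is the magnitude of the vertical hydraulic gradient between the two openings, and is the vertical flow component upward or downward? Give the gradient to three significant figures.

|i_v| ≈ 0.0682; vertical flow is upward

Total head at PZ-4: h = 943.09 m (water level in the standpipe).
Total head at PZ-9: h = 947.00 m.
Δh = h(PZ-4) − h(PZ-9) = 943.09 − 947.00 = -3.91 m.
Vertical separation Δz = 907.85 − 850.51 = 57.34 m.
|i_v| = |Δh| / Δz = 3.91 / 57.34 = 0.0682.
Head is higher in the deep piezometer, so vertical flow is upward (discharge condition).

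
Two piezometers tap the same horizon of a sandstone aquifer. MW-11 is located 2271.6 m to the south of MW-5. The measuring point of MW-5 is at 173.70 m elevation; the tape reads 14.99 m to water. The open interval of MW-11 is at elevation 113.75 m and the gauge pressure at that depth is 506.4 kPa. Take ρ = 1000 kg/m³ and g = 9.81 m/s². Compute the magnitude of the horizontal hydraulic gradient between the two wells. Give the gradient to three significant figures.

i ≈ 0.00293

Total head at MW-5: h = 173.70 − 14.99 = 158.71 m.
Pressure head at MW-11: ψ = P/(ρg) = 506.4×1000 / (1000 × 9.81) = 51.62 m.
Total head at MW-11: h = z + ψ = 113.75 + 51.62 = 165.37 m.
Head difference: h(MW-5) − h(MW-11) = 158.71 − 165.37 = -6.66 m.
Hydraulic gradient: i = |Δh| / L = 6.66 / 2271.6 = 0.00293.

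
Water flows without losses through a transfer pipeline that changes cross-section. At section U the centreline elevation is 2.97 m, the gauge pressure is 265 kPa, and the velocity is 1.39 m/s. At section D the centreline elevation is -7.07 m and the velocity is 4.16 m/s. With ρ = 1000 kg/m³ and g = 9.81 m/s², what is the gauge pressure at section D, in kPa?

Pressure head at U: ψ₁ = P₁/(ρg) = 265×1000 / (1000 × 9.81) = 27.01 m.
Velocity heads: v₁²/2g = 1.39²/19.62 = 0.098 m; v₂²/2g = 4.16²/19.62 = 0.882 m.
Total head H = z₁ + ψ₁ + v₁²/2g = 2.97 + 27.01 + 0.098 = 30.08 m.
ψ₂ = H − z₂ − v₂²/2g = 30.08 − (-7.07) − 0.882 = 36.27 m.
P₂ = ρgψ₂ = 1000 × 9.81 × 36.27 ≈ 356 kPa.

P₂ ≈ 356 kPa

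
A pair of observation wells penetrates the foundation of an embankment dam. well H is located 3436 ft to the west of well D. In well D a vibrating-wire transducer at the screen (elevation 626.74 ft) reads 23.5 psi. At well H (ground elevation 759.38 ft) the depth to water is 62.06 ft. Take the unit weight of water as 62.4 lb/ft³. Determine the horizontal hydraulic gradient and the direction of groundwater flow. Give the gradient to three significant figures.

Pressure head at well D: ψ = 144·P/γ = 144 × 23.5 / 62.4 = 54.23 ft.
Total head at well D: h = z + ψ = 626.74 + 54.23 = 680.97 ft.
Total head at well H: h = 759.38 − 62.06 = 697.32 ft.
Head difference: h(well D) − h(well H) = 680.97 − 697.32 = -16.35 ft.
Hydraulic gradient: i = |Δh| / L = 16.35 / 3436 = 0.00476.
Flow is from higher to lower head: from well H toward well D, i.e. toward the east.

i ≈ 0.00476; groundwater flows toward the east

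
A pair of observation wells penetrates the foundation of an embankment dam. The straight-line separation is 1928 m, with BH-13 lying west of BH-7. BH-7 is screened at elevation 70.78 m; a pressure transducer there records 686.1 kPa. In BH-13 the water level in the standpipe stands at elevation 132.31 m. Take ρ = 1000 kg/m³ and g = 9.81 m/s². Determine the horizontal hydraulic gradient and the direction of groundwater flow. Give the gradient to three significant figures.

Pressure head at BH-7: ψ = P/(ρg) = 686.1×1000 / (1000 × 9.81) = 69.94 m.
Total head at BH-7: h = z + ψ = 70.78 + 69.94 = 140.72 m.
Total head at BH-13: h = 132.31 m (water level in the piezometer is the total head).
Head difference: h(BH-7) − h(BH-13) = 140.72 − 132.31 = 8.41 m.
Hydraulic gradient: i = |Δh| / L = 8.41 / 1928 = 0.00436.
Flow is from higher to lower head: from BH-7 toward BH-13, i.e. toward the west.

i ≈ 0.00436; groundwater flows toward the west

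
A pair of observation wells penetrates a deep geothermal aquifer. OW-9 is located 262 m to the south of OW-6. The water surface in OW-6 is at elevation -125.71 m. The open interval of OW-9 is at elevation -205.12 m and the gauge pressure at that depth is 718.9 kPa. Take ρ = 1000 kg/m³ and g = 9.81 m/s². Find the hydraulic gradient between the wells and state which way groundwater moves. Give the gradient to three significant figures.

i ≈ 0.0234; groundwater flows toward the south

Total head at OW-6: h = -125.71 m (water level in the piezometer is the total head).
Pressure head at OW-9: ψ = P/(ρg) = 718.9×1000 / (1000 × 9.81) = 73.28 m.
Total head at OW-9: h = z + ψ = -205.12 + 73.28 = -131.84 m.
Head difference: h(OW-6) − h(OW-9) = -125.71 − (-131.84) = 6.13 m.
Hydraulic gradient: i = |Δh| / L = 6.13 / 262 = 0.0234.
Flow is from higher to lower head: from OW-6 toward OW-9, i.e. toward the south.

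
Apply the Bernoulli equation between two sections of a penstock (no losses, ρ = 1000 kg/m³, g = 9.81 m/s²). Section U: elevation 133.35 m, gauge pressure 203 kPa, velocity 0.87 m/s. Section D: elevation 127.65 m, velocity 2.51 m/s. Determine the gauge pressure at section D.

Pressure head at U: ψ₁ = P₁/(ρg) = 203×1000 / (1000 × 9.81) = 20.69 m.
Velocity heads: v₁²/2g = 0.87²/19.62 = 0.039 m; v₂²/2g = 2.51²/19.62 = 0.321 m.
Total head H = z₁ + ψ₁ + v₁²/2g = 133.35 + 20.69 + 0.039 = 154.08 m.
ψ₂ = H − z₂ − v₂²/2g = 154.08 − 127.65 − 0.321 = 26.11 m.
P₂ = ρgψ₂ = 1000 × 9.81 × 26.11 ≈ 256 kPa.

P₂ ≈ 256 kPa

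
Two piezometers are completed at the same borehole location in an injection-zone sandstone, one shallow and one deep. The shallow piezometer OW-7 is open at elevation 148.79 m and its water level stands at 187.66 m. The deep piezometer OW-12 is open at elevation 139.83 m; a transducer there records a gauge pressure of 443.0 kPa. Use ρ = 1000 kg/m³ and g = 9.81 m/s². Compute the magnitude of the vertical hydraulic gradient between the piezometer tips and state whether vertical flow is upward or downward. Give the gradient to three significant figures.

|i_v| ≈ 0.298; vertical flow is downward

Total head at OW-7: h = 187.66 m (water level in the standpipe).
Pressure head at OW-12: ψ = P/(ρg) = 443.0×1000 / (1000 × 9.81) = 45.16 m.
Total head at OW-12: h = z + ψ = 139.83 + 45.16 = 184.99 m.
Δh = h(OW-7) − h(OW-12) = 187.66 − 184.99 = 2.67 m.
Vertical separation Δz = 148.79 − 139.83 = 8.96 m.
|i_v| = |Δh| / Δz = 2.67 / 8.96 = 0.298.
Head is higher in the shallow piezometer, so vertical flow is downward (recharge condition).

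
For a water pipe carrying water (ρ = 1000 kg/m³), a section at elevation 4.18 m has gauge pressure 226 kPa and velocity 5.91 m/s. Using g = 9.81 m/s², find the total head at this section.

Pressure head ψ = P/(ρg) = 226×1000 / (1000 × 9.81) = 23.04 m.
Velocity head = v²/(2g) = 5.91² / (2 × 9.81) = 1.780 m.
h = z + ψ + v²/(2g) = 4.18 + 23.04 + 1.780 = 29.00 m.

h ≈ 29.00 m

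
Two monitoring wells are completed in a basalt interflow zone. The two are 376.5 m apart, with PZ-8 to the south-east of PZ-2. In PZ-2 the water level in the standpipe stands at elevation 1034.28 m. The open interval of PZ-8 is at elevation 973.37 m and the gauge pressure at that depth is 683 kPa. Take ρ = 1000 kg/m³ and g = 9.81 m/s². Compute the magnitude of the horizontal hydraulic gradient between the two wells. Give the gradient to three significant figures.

i ≈ 0.0231

Total head at PZ-2: h = 1034.28 m (water level in the piezometer is the total head).
Pressure head at PZ-8: ψ = P/(ρg) = 683×1000 / (1000 × 9.81) = 69.62 m.
Total head at PZ-8: h = z + ψ = 973.37 + 69.62 = 1042.99 m.
Head difference: h(PZ-2) − h(PZ-8) = 1034.28 − 1042.99 = -8.71 m.
Hydraulic gradient: i = |Δh| / L = 8.71 / 376.5 = 0.0231.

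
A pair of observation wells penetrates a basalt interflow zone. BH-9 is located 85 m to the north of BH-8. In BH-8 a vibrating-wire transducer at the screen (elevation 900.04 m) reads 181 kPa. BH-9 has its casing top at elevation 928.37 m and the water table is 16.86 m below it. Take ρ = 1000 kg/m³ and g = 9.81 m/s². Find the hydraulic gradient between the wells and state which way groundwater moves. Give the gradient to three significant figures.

Pressure head at BH-8: ψ = P/(ρg) = 181×1000 / (1000 × 9.81) = 18.45 m.
Total head at BH-8: h = z + ψ = 900.04 + 18.45 = 918.49 m.
Total head at BH-9: h = 928.37 − 16.86 = 911.51 m.
Head difference: h(BH-8) − h(BH-9) = 918.49 − 911.51 = 6.98 m.
Hydraulic gradient: i = |Δh| / L = 6.98 / 85 = 0.0821.
Flow is from higher to lower head: from BH-8 toward BH-9, i.e. toward the north.

i ≈ 0.0821; groundwater flows toward the north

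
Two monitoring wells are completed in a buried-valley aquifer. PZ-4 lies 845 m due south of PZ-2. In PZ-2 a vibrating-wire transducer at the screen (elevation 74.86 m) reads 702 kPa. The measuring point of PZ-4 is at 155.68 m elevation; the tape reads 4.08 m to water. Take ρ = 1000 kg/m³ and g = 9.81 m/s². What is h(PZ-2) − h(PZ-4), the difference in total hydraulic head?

Δh ≈ -5.18 m

Pressure head at PZ-2: ψ = P/(ρg) = 702×1000 / (1000 × 9.81) = 71.56 m.
Total head at PZ-2: h = z + ψ = 74.86 + 71.56 = 146.42 m.
Total head at PZ-4: h = 155.68 − 4.08 = 151.60 m.
Head difference: h(PZ-2) − h(PZ-4) = 146.42 − 151.60 = -5.18 m.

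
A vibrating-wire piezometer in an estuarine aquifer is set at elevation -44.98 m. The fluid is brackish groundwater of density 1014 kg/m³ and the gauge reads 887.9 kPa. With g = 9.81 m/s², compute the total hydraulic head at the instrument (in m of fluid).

h ≈ 44.28 m

ψ = P/(ρg) = 887.9×1000 / (1014 × 9.81) = 89.26 m.
h = z + ψ = -44.98 + 89.26 = 44.28 m.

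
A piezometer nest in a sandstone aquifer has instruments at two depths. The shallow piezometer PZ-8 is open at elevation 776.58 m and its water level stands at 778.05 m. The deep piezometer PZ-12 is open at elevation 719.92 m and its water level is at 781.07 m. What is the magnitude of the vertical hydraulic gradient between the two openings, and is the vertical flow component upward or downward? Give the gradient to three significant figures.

Total head at PZ-8: h = 778.05 m (water level in the standpipe).
Total head at PZ-12: h = 781.07 m.
Δh = h(PZ-8) − h(PZ-12) = 778.05 − 781.07 = -3.02 m.
Vertical separation Δz = 776.58 − 719.92 = 56.66 m.
|i_v| = |Δh| / Δz = 3.02 / 56.66 = 0.0533.
Head is higher in the deep piezometer, so vertical flow is upward (discharge condition).

|i_v| ≈ 0.0533; vertical flow is upward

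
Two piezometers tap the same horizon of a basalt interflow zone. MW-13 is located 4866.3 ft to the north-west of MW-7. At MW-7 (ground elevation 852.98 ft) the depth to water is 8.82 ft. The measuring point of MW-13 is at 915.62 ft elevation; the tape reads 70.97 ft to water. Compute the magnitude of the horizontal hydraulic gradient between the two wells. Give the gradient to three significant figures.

Total head at MW-7: h = 852.98 − 8.82 = 844.16 ft.
Total head at MW-13: h = 915.62 − 70.97 = 844.65 ft.
Head difference: h(MW-7) − h(MW-13) = 844.16 − 844.65 = -0.49 ft.
Hydraulic gradient: i = |Δh| / L = 0.49 / 4866.3 = 0.000101.

i ≈ 0.000101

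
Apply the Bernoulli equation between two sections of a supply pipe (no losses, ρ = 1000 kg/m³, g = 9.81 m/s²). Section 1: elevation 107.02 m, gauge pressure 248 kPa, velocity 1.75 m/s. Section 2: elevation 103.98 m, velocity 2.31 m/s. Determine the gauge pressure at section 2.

Pressure head at 1: ψ₁ = P₁/(ρg) = 248×1000 / (1000 × 9.81) = 25.28 m.
Velocity heads: v₁²/2g = 1.75²/19.62 = 0.156 m; v₂²/2g = 2.31²/19.62 = 0.272 m.
Total head H = z₁ + ψ₁ + v₁²/2g = 107.02 + 25.28 + 0.156 = 132.46 m.
ψ₂ = H − z₂ − v₂²/2g = 132.46 − 103.98 − 0.272 = 28.21 m.
P₂ = ρgψ₂ = 1000 × 9.81 × 28.21 ≈ 277 kPa.

P₂ ≈ 277 kPa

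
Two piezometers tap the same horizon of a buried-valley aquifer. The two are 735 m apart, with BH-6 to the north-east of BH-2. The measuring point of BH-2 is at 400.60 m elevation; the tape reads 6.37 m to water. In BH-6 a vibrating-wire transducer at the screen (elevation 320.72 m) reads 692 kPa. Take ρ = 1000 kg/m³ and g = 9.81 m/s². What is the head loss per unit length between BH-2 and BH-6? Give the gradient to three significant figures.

i ≈ 0.00404 m/m

Total head at BH-2: h = 400.60 − 6.37 = 394.23 m.
Pressure head at BH-6: ψ = P/(ρg) = 692×1000 / (1000 × 9.81) = 70.54 m.
Total head at BH-6: h = z + ψ = 320.72 + 70.54 = 391.26 m.
Head difference: h(BH-2) − h(BH-6) = 394.23 − 391.26 = 2.97 m.
Hydraulic gradient: i = |Δh| / L = 2.97 / 735 = 0.00404.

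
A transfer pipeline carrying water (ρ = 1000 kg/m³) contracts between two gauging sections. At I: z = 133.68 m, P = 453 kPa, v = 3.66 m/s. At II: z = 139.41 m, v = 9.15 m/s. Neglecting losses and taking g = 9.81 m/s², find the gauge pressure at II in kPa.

Pressure head at I: ψ₁ = P₁/(ρg) = 453×1000 / (1000 × 9.81) = 46.18 m.
Velocity heads: v₁²/2g = 3.66²/19.62 = 0.683 m; v₂²/2g = 9.15²/19.62 = 4.267 m.
Total head H = z₁ + ψ₁ + v₁²/2g = 133.68 + 46.18 + 0.683 = 180.54 m.
ψ₂ = H − z₂ − v₂²/2g = 180.54 − 139.41 − 4.267 = 36.86 m.
P₂ = ρgψ₂ = 1000 × 9.81 × 36.86 ≈ 362 kPa.

P₂ ≈ 362 kPa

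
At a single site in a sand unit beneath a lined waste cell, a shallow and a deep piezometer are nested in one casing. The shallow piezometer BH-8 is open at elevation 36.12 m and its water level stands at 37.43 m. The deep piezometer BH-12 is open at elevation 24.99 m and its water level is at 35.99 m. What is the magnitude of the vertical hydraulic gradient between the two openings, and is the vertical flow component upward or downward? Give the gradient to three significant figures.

Total head at BH-8: h = 37.43 m (water level in the standpipe).
Total head at BH-12: h = 35.99 m.
Δh = h(BH-8) − h(BH-12) = 37.43 − 35.99 = 1.44 m.
Vertical separation Δz = 36.12 − 24.99 = 11.13 m.
|i_v| = |Δh| / Δz = 1.44 / 11.13 = 0.129.
Head is higher in the shallow piezometer, so vertical flow is downward (recharge condition).

|i_v| ≈ 0.129; vertical flow is downward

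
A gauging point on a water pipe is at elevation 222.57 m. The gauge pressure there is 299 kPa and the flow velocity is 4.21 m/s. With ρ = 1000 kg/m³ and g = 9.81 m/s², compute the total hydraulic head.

Pressure head ψ = P/(ρg) = 299×1000 / (1000 × 9.81) = 30.48 m.
Velocity head = v²/(2g) = 4.21² / (2 × 9.81) = 0.903 m.
h = z + ψ + v²/(2g) = 222.57 + 30.48 + 0.903 = 253.95 m.

h ≈ 253.95 m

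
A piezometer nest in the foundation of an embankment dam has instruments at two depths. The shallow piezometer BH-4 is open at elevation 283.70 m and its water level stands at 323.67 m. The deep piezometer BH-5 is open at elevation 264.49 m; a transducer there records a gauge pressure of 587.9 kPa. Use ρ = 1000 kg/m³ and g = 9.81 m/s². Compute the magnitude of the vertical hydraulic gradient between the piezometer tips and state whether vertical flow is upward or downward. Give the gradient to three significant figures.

Total head at BH-4: h = 323.67 m (water level in the standpipe).
Pressure head at BH-5: ψ = P/(ρg) = 587.9×1000 / (1000 × 9.81) = 59.93 m.
Total head at BH-5: h = z + ψ = 264.49 + 59.93 = 324.42 m.
Δh = h(BH-4) − h(BH-5) = 323.67 − 324.42 = -0.75 m.
Vertical separation Δz = 283.70 − 264.49 = 19.21 m.
|i_v| = |Δh| / Δz = 0.75 / 19.21 = 0.0390.
Head is higher in the deep piezometer, so vertical flow is upward (discharge condition).

|i_v| ≈ 0.0390; vertical flow is upward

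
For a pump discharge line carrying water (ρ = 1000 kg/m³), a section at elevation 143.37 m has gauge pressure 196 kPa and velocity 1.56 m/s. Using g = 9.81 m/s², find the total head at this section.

h ≈ 163.47 m

Pressure head ψ = P/(ρg) = 196×1000 / (1000 × 9.81) = 19.98 m.
Velocity head = v²/(2g) = 1.56² / (2 × 9.81) = 0.124 m.
h = z + ψ + v²/(2g) = 143.37 + 19.98 + 0.124 = 163.47 m.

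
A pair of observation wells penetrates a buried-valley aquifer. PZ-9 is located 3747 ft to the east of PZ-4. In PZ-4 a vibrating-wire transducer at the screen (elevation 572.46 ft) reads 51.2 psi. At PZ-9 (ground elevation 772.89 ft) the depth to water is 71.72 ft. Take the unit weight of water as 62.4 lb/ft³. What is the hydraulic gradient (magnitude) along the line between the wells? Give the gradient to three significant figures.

i ≈ 0.00282

Pressure head at PZ-4: ψ = 144·P/γ = 144 × 51.2 / 62.4 = 118.15 ft.
Total head at PZ-4: h = z + ψ = 572.46 + 118.15 = 690.61 ft.
Total head at PZ-9: h = 772.89 − 71.72 = 701.17 ft.
Head difference: h(PZ-4) − h(PZ-9) = 690.61 − 701.17 = -10.56 ft.
Hydraulic gradient: i = |Δh| / L = 10.56 / 3747 = 0.00282.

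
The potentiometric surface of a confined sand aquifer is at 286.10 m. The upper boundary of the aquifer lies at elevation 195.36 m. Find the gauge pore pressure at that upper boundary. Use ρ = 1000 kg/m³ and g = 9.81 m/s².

Pressure head at the aquifer top: ψ = h − z = 286.10 − 195.36 = 90.74 m.
P = ρgψ = 1000 × 9.81 × 90.74 = 890159 Pa ≈ 890 kPa.

P ≈ 890 kPa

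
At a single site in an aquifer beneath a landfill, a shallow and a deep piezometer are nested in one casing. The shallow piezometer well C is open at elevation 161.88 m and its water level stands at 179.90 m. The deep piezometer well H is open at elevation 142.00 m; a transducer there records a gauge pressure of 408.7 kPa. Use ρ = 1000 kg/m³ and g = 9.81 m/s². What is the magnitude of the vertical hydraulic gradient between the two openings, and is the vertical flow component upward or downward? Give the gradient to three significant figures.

Total head at well C: h = 179.90 m (water level in the standpipe).
Pressure head at well H: ψ = P/(ρg) = 408.7×1000 / (1000 × 9.81) = 41.66 m.
Total head at well H: h = z + ψ = 142.00 + 41.66 = 183.66 m.
Δh = h(well C) − h(well H) = 179.90 − 183.66 = -3.76 m.
Vertical separation Δz = 161.88 − 142.00 = 19.88 m.
|i_v| = |Δh| / Δz = 3.76 / 19.88 = 0.189.
Head is higher in the deep piezometer, so vertical flow is upward (discharge condition).

|i_v| ≈ 0.189; vertical flow is upward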